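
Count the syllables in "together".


Word: "together"
Syllable breakdown: to | geth | er
Counting: 3 parts
= 3 syllables


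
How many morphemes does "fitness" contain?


Word: "fitness"
Morphemes: fit / -ness
Each morpheme carries meaning
= 2 morphemes


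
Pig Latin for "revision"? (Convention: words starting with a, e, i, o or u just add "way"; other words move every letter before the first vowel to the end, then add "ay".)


Word: "revision"
Starts with consonant(s) → move to end, add 'ay'
Consonant cluster: "r"
Pig Latin = "evisionray"


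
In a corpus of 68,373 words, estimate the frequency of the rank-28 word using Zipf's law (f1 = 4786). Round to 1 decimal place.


Zipf's law: f(r) = f(1) / r
f(1) = 4786
f(28) = 4786 / 28
= 170.9 occurrences


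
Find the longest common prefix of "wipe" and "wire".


Word 1: "wipe"
Word 2: "wire"
Comparing from start:
  Pos 0: 'w' == 'w'
  Pos 1: 'i' == 'i'
  Pos 2: 'p' != 'r' (stop)
LCP = "wi" (length 2)


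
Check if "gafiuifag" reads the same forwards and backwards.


Word: "gafiuifag"
Reversed: "gafiuifag"
Forward == Backward? gafiuifag == gafiuifag
Palindrome = Yes


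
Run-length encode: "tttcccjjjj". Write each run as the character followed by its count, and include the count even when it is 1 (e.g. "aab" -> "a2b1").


String: "tttcccjjjj"
Scanning for consecutive runs:
  't' x 3
  'c' x 3
  'j' x 4
RLE = "t3c3j4"


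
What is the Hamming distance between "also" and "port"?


Comparing character by character (same length = 4):
  Pos 0: 'a' vs 'p' !=
  Pos 1: 'l' vs 'o' !=
  Pos 2: 's' vs 'r' !=
  Pos 3: 'o' vs 't' !=
Hamming distance = 4


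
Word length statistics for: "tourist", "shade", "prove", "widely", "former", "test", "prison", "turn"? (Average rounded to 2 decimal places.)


Lengths: "tourist"=7, "shade"=5, "prove"=5, "widely"=6, "former"=6, "test"=4, "prison"=6, "turn"=4
Sum = 43, Count = 8
Average = 43/8 = 5.38
= avg=5.38, min=4, max=7


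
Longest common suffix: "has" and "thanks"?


Word 1: "has"
Word 2: "thanks"
Comparing from end:
  Pos -1: 's' == 's'
  Pos -2: 'a' != 'k' (stop)
LCS = "s" (length 1)


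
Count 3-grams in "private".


Word: "private" (length 7)
Number of 3-grams = length - 3 + 1 = 7 - 3 + 1
= 5


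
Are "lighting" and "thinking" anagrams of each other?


Word 1: "lighting" → sorted: gghiilnt
Word 2: "thinking" → sorted: ghiiknnt
Same letters? gghiilnt != ghiiknnt
Anagram = No


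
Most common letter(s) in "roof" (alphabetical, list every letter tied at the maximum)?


Word: "roof"
Letter counts:
  'f': 1
  'o': 2
  'r': 1
Maximum count = 2
Most frequent = 'o' (2 times each)


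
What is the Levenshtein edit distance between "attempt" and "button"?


Word 1: "attempt" (length 7)
Word 2: "button" (length 6)
One optimal edit sequence (insert/delete/substitute each cost 1):
  1. substitute 'a' -> 'b'  (+1)
  2. substitute 't' -> 'u'  (+1)
  3. keep 't'
  4. delete 'e'  (+1)
  5. substitute 'm' -> 't'  (+1)
  6. substitute 'p' -> 'o'  (+1)
  7. substitute 't' -> 'n'  (+1)
Total edit operations: 6
Edit distance = 6


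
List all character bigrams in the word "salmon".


Word: "salmon" (length 6)
Number of bigrams = 6 - 2 + 1 = 5
  Position 0: "sa"
  Position 1: "al"
  Position 2: "lm"
  Position 3: "mo"
  Position 4: "on"
Bigrams = "sa", "al", "lm", "mo", "on"


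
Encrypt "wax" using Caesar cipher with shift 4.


Word: "wax"
Shift: 4
Each letter → (letter + shift) mod 26:
  'w' (22) + 4 = 0 → 'a'
  'a' (0) + 4 = 4 → 'e'
  'x' (23) + 4 = 1 → 'b'
Result = "aeb"


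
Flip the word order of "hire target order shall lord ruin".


Original: "hire target order shall lord ruin"
Words (1..n): hire | target | order | shall | lord | ruin
Reversed (n..1): ruin | lord | shall | order | target | hire
Result = "ruin lord shall order target hire"


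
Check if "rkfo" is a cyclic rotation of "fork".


Word: "fork", Candidate: "rkfo"
Method: check if candidate is substring of word+word
"forkfork" contains "rkfo"? Yes
Is rotation = Yes


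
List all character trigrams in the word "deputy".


Word: "deputy" (length 6)
Number of trigrams = 6 - 3 + 1 = 4
  Position 0: "dep"
  Position 1: "epu"
  Position 2: "put"
  Position 3: "uty"
Trigrams = "dep", "epu", "put", "uty"


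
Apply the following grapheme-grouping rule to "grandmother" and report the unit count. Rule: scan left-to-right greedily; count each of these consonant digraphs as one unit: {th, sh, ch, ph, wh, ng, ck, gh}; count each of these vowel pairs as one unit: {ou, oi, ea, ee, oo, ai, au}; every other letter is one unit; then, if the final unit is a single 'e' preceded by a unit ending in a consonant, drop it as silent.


Word: "grandmother" (11 letters)
Left-to-right scan:
  1. 'g' (letter)
  2. 'r' (letter)
  3. 'a' (letter)
  4. 'n' (letter)
  5. 'd' (letter)
  6. 'm' (letter)
  7. 'o' (letter)
  8. 'th' (digraph)
  9. 'e' (letter)
  10. 'r' (letter)
Units from scan: 10
Sound units = 10 units


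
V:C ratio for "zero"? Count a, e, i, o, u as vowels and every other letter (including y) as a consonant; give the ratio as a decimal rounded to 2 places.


Word: "zero"
Vowels (a,e,i,o,u): 2
Consonants: 2
Ratio = 2/2
= 1.00


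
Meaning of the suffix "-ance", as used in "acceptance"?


Suffix: -ance
As in: acceptance -> accept + -ance
Meaning = state of


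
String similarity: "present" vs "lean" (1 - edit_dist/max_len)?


Word 1: "present" (length 7)
Word 2: "lean" (length 4)
One optimal edit sequence:
  1. delete 'p'  (+1)
  2. substitute 'r' -> 'l'  (+1)
  3. keep 'e'
  4. delete 's'  (+1)
  5. substitute 'e' -> 'a'  (+1)
  6. keep 'n'
  7. delete 't'  (+1)
Edit distance = 5
Max length = max(7, 4) = 7
Similarity = 1 - 5/7
= 0.2857


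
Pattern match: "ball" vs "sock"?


Pattern of "ball": [0, 1, 2, 2]
Pattern of "sock": [0, 1, 2, 3]
Patterns do not match
Same pattern = No


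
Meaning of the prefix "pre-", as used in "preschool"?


Prefix: pre-
Example: preschool (pre- + school)
Meaning = before


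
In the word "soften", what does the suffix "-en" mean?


Suffix: -en
Example: soften (soft + -en)
Meaning = to make / become


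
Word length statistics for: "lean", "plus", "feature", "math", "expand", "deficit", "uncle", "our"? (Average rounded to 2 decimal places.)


Lengths: "lean"=4, "plus"=4, "feature"=7, "math"=4, "expand"=6, "deficit"=7, "uncle"=5, "our"=3
Sum = 40, Count = 8
Average = 40/8 = 5.00
= avg=5.00, min=3, max=7


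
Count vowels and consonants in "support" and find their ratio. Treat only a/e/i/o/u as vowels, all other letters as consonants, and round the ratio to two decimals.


Word: "support"
Vowels (a,e,i,o,u): 2
Consonants: 5
Ratio = 2/5
= 0.40


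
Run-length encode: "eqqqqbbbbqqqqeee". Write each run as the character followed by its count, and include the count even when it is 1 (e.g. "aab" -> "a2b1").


String: "eqqqqbbbbqqqqeee"
Scanning for consecutive runs:
  'e' x 1
  'q' x 4
  'b' x 4
  'q' x 4
  'e' x 3
RLE = "e1q4b4q4e3"


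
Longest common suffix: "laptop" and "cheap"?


Word 1: "laptop"
Word 2: "cheap"
Comparing from end:
  Pos -1: 'p' == 'p'
  Pos -2: 'o' != 'a' (stop)
LCS = "p" (length 1)


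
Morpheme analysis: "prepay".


Word: "prepay"
Morphemes: pre- | pay
Each morpheme carries meaning
= 2 morphemes


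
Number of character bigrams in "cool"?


Word: "cool" (length 4)
Number of 2-grams = length - 2 + 1 = 4 - 2 + 1
= 3


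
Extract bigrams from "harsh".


Word: "harsh" (length 5)
Number of bigrams = 5 - 2 + 1 = 4
  Position 0: "ha"
  Position 1: "ar"
  Position 2: "rs"
  Position 3: "sh"
Bigrams = "ha", "ar", "rs", "sh"


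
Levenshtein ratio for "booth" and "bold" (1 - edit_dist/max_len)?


Word 1: "booth" (length 5)
Word 2: "bold" (length 4)
One optimal edit sequence:
  1. keep 'b'
  2. delete 'o'  (+1)
  3. keep 'o'
  4. substitute 't' -> 'l'  (+1)
  5. substitute 'h' -> 'd'  (+1)
Edit distance = 3
Max length = max(5, 4) = 5
Similarity = 1 - 3/5
= 0.4000


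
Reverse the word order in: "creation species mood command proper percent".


Original: "creation species mood command proper percent"
Words (1..n): creation | species | mood | command | proper | percent
Reversed (n..1): percent | proper | command | mood | species | creation
Result = "percent proper command mood species creation"


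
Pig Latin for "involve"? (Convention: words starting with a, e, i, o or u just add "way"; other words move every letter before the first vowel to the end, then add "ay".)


Word: "involve"
Starts with vowel → add 'way'
Pig Latin = "involveway"


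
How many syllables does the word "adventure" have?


Word: "adventure"
Syllable breakdown: ad | ven | ture
Counting: 3 parts
= 3 syllables


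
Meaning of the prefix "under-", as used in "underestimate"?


Prefix: under-
As in: underestimate -> under- + estimate
Meaning = insufficient


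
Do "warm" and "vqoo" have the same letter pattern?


Pattern of "warm": [0, 1, 2, 3]
Pattern of "vqoo": [0, 1, 2, 2]
Patterns do not match
Same pattern = No


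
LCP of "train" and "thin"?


Word 1: "train"
Word 2: "thin"
Comparing from start:
  Pos 0: 't' == 't'
  Pos 1: 'r' != 'h' (stop)
LCP = "t" (length 1)


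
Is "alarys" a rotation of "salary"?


Word: "salary", Candidate: "alarys"
Method: check if candidate is substring of word+word
"salarysalary" contains "alarys"? Yes
Is rotation = Yes


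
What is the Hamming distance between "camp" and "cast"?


Comparing character by character (same length = 4):
  Pos 0: 'c' vs 'c' =
  Pos 1: 'a' vs 'a' =
  Pos 2: 'm' vs 's' !=
  Pos 3: 'p' vs 't' !=
Hamming distance = 2


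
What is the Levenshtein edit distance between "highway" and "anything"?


Word 1: "highway" (length 7)
Word 2: "anything" (length 8)
One optimal edit sequence (insert/delete/substitute each cost 1):
  1. insert 'a'  (+1)
  2. substitute 'h' -> 'n'  (+1)
  3. substitute 'i' -> 'y'  (+1)
  4. substitute 'g' -> 't'  (+1)
  5. keep 'h'
  6. substitute 'w' -> 'i'  (+1)
  7. substitute 'a' -> 'n'  (+1)
  8. substitute 'y' -> 'g'  (+1)
Total edit operations: 7
Edit distance = 7


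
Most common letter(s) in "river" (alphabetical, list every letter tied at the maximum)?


Word: "river"
Letter counts:
  'e': 1
  'i': 1
  'r': 2
  'v': 1
Maximum count = 2
Most frequent = 'r' (2 times each)


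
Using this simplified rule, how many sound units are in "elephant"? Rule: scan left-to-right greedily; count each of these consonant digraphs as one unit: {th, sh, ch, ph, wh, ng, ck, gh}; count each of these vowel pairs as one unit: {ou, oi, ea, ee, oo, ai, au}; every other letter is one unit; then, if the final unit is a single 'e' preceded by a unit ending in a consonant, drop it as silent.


Word: "elephant" (8 letters)
Left-to-right scan:
  (1) 'e' (letter)
  (2) 'l' (letter)
  (3) 'e' (letter)
  (4) 'ph' (digraph)
  (5) 'a' (letter)
  (6) 'n' (letter)
  (7) 't' (letter)
Units from scan: 7
Sound units = 7 units


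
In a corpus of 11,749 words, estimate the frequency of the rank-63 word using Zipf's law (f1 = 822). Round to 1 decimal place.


Zipf's law: f(r) = f(1) / r
f(1) = 822
f(63) = 822 / 63
= 13.0 occurrences


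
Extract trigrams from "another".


Word: "another" (length 7)
Number of trigrams = 7 - 3 + 1 = 5
  Position 0: "ano"
  Position 1: "not"
  Position 2: "oth"
  Position 3: "the"
  Position 4: "her"
Trigrams = "ano", "not", "oth", "the", "her"


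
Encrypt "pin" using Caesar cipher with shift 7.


Word: "pin"
Shift: 7
Each letter → (letter + shift) mod 26:
  'p' (15) + 7 = 22 → 'w'
  'i' (8) + 7 = 15 → 'p'
  'n' (13) + 7 = 20 → 'u'
Result = "wpu"


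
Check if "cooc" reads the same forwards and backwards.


Word: "cooc"
Reversed: "cooc"
Forward == Backward? cooc == cooc
Palindrome = Yes


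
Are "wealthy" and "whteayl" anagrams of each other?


Word 1: "wealthy" → sorted: aehltwy
Word 2: "whteayl" → sorted: aehltwy
Same letters? aehltwy == aehltwy
Anagram = Yes


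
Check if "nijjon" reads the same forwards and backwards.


Word: "nijjon"
Reversed: "nojjin"
Forward == Backward? nijjon != nojjin
Palindrome = No


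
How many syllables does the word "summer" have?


Word: "summer"
Syllable breakdown: sum · mer
Counting: 2 parts
= 2 syllables


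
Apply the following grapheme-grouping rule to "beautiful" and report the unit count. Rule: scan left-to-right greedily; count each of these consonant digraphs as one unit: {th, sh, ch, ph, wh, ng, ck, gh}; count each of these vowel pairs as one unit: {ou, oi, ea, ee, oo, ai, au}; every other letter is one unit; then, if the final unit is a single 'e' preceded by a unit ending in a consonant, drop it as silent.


Word: "beautiful" (9 letters)
Left-to-right scan:
  (1) 'b' (letter)
  (2) 'ea' (vowel-pair)
  (3) 'u' (letter)
  (4) 't' (letter)
  (5) 'i' (letter)
  (6) 'f' (letter)
  (7) 'u' (letter)
  (8) 'l' (letter)
Units from scan: 8
Sound units = 8 units


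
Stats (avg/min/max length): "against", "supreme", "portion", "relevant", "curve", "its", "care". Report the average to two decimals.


Lengths: "against"=7, "supreme"=7, "portion"=7, "relevant"=8, "curve"=5, "its"=3, "care"=4
Sum = 41, Count = 7
Average = 41/7 = 5.86
= avg=5.86, min=3, max=8


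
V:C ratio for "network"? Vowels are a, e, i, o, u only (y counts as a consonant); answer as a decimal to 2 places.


Word: "network"
Vowels (a,e,i,o,u): 2
Consonants: 5
Ratio = 2/5
= 0.40


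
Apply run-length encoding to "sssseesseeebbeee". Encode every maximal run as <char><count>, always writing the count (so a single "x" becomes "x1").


String: "sssseesseeebbeee"
Scanning for consecutive runs:
  's' x 4
  'e' x 2
  's' x 2
  'e' x 3
  'b' x 2
  'e' x 3
RLE = "s4e2s2e3b2e3"


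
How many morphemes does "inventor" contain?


Word: "inventor"
Morphemes: invent + -or
Each morpheme carries meaning
= 2 morphemes


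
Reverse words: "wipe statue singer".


Original: "wipe statue singer"
Words (1..n): wipe | statue | singer
Reversed (n..1): singer | statue | wipe
Result = "singer statue wipe"


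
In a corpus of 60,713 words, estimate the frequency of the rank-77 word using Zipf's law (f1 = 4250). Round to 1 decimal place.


Zipf's law: f(r) = f(1) / r
f(1) = 4250
f(77) = 4250 / 77
= 55.2 occurrences


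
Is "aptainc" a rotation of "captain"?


Word: "captain", Candidate: "aptainc"
Method: check if candidate is substring of word+word
"captaincaptain" contains "aptainc"? Yes
Is rotation = Yes


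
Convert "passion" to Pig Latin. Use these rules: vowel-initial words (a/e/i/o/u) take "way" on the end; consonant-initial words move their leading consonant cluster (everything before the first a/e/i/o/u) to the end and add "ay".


Word: "passion"
Starts with consonant(s) → move to end, add 'ay'
Consonant cluster: "p"
Pig Latin = "assionpay"


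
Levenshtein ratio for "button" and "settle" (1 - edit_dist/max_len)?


Word 1: "button" (length 6)
Word 2: "settle" (length 6)
One optimal edit sequence:
  1. substitute 'b' -> 's'  (+1)
  2. substitute 'u' -> 'e'  (+1)
  3. keep 't'
  4. keep 't'
  5. substitute 'o' -> 'l'  (+1)
  6. substitute 'n' -> 'e'  (+1)
Edit distance = 4
Max length = max(6, 6) = 6
Similarity = 1 - 4/6
= 0.3333


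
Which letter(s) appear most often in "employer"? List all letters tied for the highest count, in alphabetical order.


Word: "employer"
Letter counts:
  'e': 2
  'l': 1
  'm': 1
  'o': 1
  'p': 1
  'r': 1
  'y': 1
Maximum count = 2
Most frequent = 'e' (2 times each)


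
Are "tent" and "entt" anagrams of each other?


Word 1: "tent" → sorted: entt
Word 2: "entt" → sorted: entt
Same letters? entt == entt
Anagram = Yes


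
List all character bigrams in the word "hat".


Word: "hat" (length 3)
Number of bigrams = 3 - 2 + 1 = 2
  Position 0: "ha"
  Position 1: "at"
Bigrams = "ha", "at"


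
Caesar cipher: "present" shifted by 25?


Word: "present"
Shift: 25
Each letter → (letter + shift) mod 26:
  'p' (15) + 25 = 14 → 'o'
  'r' (17) + 25 = 16 → 'q'
  'e' (4) + 25 = 3 → 'd'
  's' (18) + 25 = 17 → 'r'
  'e' (4) + 25 = 3 → 'd'
  'n' (13) + 25 = 12 → 'm'
  't' (19) + 25 = 18 → 's'
Result = "oqdrdms"


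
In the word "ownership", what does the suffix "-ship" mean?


Suffix: -ship
Example: ownership = owner + -ship
Meaning = state / position


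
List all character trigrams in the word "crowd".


Word: "crowd" (length 5)
Number of trigrams = 5 - 3 + 1 = 3
  Position 0: "cro"
  Position 1: "row"
  Position 2: "owd"
Trigrams = "cro", "row", "owd"


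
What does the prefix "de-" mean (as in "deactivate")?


Prefix: de-
Example: deactivate (de- + activate)
Meaning = remove / reverse


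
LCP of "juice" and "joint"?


Word 1: "juice"
Word 2: "joint"
Comparing from start:
  Pos 0: 'j' == 'j'
  Pos 1: 'u' != 'o' (stop)
LCP = "j" (length 1)


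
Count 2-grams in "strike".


Word: "strike" (length 6)
Number of 2-grams = length - 2 + 1 = 6 - 2 + 1
= 5


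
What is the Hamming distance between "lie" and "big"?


Comparing character by character (same length = 3):
  Pos 0: 'l' vs 'b' !=
  Pos 1: 'i' vs 'i' =
  Pos 2: 'e' vs 'g' !=
Hamming distance = 2


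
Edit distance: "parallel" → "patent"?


Word 1: "parallel" (length 8)
Word 2: "patent" (length 6)
One optimal edit sequence (insert/delete/substitute each cost 1):
  1. keep 'p'
  2. delete 'a'  (+1)
  3. delete 'r'  (+1)
  4. keep 'a'
  5. substitute 'l' -> 't'  (+1)
  6. substitute 'l' -> 'e'  (+1)
  7. substitute 'e' -> 'n'  (+1)
  8. substitute 'l' -> 't'  (+1)
Total edit operations: 6
Edit distance = 6


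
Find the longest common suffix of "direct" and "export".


Word 1: "direct"
Word 2: "export"
Comparing from end:
  Pos -1: 't' == 't'
  Pos -2: 'c' != 'r' (stop)
LCS = "t" (length 1)


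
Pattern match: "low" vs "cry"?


Pattern of "low": [0, 1, 2]
Pattern of "cry": [0, 1, 2]
Patterns match
Same pattern = Yes


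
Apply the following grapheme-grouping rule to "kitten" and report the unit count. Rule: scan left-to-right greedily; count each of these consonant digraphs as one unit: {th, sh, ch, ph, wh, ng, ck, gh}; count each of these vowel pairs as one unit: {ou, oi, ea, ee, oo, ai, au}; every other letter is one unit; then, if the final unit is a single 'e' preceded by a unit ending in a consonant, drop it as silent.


Word: "kitten" (6 letters)
Left-to-right scan:
  1. 'k' (letter)
  2. 'i' (letter)
  3. 't' (letter)
  4. 't' (letter)
  5. 'e' (letter)
  6. 'n' (letter)
Units from scan: 6
Sound units = 6 units


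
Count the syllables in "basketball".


Word: "basketball"
Syllable breakdown: bas / ket / ball
Counting: 3 parts
= 3 syllables


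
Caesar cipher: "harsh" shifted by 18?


Word: "harsh"
Shift: 18
Each letter → (letter + shift) mod 26:
  'h' (7) + 18 = 25 → 'z'
  'a' (0) + 18 = 18 → 's'
  'r' (17) + 18 = 9 → 'j'
  's' (18) + 18 = 10 → 'k'
  'h' (7) + 18 = 25 → 'z'
Result = "zsjkz"


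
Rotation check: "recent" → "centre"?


Word: "recent", Candidate: "centre"
Method: check if candidate is substring of word+word
"recentrecent" contains "centre"? Yes
Is rotation = Yes


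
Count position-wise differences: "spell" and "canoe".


Comparing character by character (same length = 5):
  Pos 0: 's' vs 'c' !=
  Pos 1: 'p' vs 'a' !=
  Pos 2: 'e' vs 'n' !=
  Pos 3: 'l' vs 'o' !=
  Pos 4: 'l' vs 'e' !=
Hamming distance = 5


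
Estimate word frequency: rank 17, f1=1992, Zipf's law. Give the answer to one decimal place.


Zipf's law: f(r) = f(1) / r
f(1) = 1992
f(17) = 1992 / 17
= 117.2 occurrences


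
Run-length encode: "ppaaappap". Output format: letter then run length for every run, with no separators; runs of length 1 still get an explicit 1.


String: "ppaaappap"
Scanning for consecutive runs:
  'p' x 2
  'a' x 3
  'p' x 2
  'a' x 1
  'p' x 1
RLE = "p2a3p2a1p1"


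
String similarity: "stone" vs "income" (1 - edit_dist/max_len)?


Word 1: "stone" (length 5)
Word 2: "income" (length 6)
One optimal edit sequence:
  1. insert 'i'  (+1)
  2. substitute 's' -> 'n'  (+1)
  3. substitute 't' -> 'c'  (+1)
  4. keep 'o'
  5. substitute 'n' -> 'm'  (+1)
  6. keep 'e'
Edit distance = 4
Max length = max(5, 6) = 6
Similarity = 1 - 4/6
= 0.3333


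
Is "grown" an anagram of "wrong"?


Word 1: "wrong" → sorted: gnorw
Word 2: "grown" → sorted: gnorw
Same letters? gnorw == gnorw
Anagram = Yes


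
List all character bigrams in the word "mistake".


Word: "mistake" (length 7)
Number of bigrams = 7 - 2 + 1 = 6
  Position 0: "mi"
  Position 1: "is"
  Position 2: "st"
  Position 3: "ta"
  Position 4: "ak"
  Position 5: "ke"
Bigrams = "mi", "is", "st", "ta", "ak", "ke"


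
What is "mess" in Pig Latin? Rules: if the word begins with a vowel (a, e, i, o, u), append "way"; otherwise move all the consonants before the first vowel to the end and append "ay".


Word: "mess"
Starts with consonant(s) → move to end, add 'ay'
Consonant cluster: "m"
Pig Latin = "essmay"


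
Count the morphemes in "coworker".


Word: "coworker"
Morphemes: co- + work + -er
Each morpheme carries meaning
= 3 morphemes


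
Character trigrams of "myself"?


Word: "myself" (length 6)
Number of trigrams = 6 - 3 + 1 = 4
  Position 0: "mys"
  Position 1: "yse"
  Position 2: "sel"
  Position 3: "elf"
Trigrams = "mys", "yse", "sel", "elf"


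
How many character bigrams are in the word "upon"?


Word: "upon" (length 4)
Number of 2-grams = length - 2 + 1 = 4 - 2 + 1
= 3


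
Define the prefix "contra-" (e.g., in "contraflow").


Prefix: contra-
Example: contraflow (contra- + flow)
Meaning = against


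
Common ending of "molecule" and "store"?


Word 1: "molecule"
Word 2: "store"
Comparing from end:
  Pos -1: 'e' == 'e'
  Pos -2: 'l' != 'r' (stop)
LCS = "e" (length 1)


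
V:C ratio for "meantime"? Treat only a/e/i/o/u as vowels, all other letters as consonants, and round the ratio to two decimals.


Word: "meantime"
Vowels (a,e,i,o,u): 4
Consonants: 4
Ratio = 4/4
= 1.00


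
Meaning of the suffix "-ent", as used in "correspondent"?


Suffix: -ent
Example: correspondent = correspond + -ent
Meaning = one who / that which


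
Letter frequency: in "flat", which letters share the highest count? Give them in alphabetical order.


Word: "flat"
Letter counts:
  'a': 1
  'f': 1
  'l': 1
  't': 1
Maximum count = 1
Most frequent = 'a', 'f', 'l', 't' (1 time each)


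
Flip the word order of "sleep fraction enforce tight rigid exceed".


Original: "sleep fraction enforce tight rigid exceed"
Words (1..n): sleep | fraction | enforce | tight | rigid | exceed
Reversed (n..1): exceed | rigid | tight | enforce | fraction | sleep
Result = "exceed rigid tight enforce fraction sleep"


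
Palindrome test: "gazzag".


Word: "gazzag"
Reversed: "gazzag"
Forward == Backward? gazzag == gazzag
Palindrome = Yes


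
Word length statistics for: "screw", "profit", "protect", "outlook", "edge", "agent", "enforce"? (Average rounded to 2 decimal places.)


Lengths: "screw"=5, "profit"=6, "protect"=7, "outlook"=7, "edge"=4, "agent"=5, "enforce"=7
Sum = 41, Count = 7
Average = 41/7 = 5.86
= avg=5.86, min=4, max=7


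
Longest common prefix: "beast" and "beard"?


Word 1: "beast"
Word 2: "beard"
Comparing from start:
  Pos 0: 'b' == 'b'
  Pos 1: 'e' == 'e'
  Pos 2: 'a' == 'a'
  Pos 3: 's' != 'r' (stop)
LCP = "bea" (length 3)


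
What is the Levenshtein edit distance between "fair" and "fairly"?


Word 1: "fair" (length 4)
Word 2: "fairly" (length 6)
One optimal edit sequence (insert/delete/substitute each cost 1):
  1. keep 'f'
  2. keep 'a'
  3. keep 'i'
  4. keep 'r'
  5. insert 'l'  (+1)
  6. insert 'y'  (+1)
Total edit operations: 2
Edit distance = 2


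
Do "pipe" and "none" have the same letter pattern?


Pattern of "pipe": [0, 1, 0, 2]
Pattern of "none": [0, 1, 0, 2]
Patterns match
Same pattern = Yes


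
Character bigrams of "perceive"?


Word: "perceive" (length 8)
Number of bigrams = 8 - 2 + 1 = 7
  Position 0: "pe"
  Position 1: "er"
  Position 2: "rc"
  Position 3: "ce"
  Position 4: "ei"
  Position 5: "iv"
  Position 6: "ve"
Bigrams = "pe", "er", "rc", "ce", "ei", "iv", "ve"


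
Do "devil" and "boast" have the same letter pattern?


Pattern of "devil": [0, 1, 2, 3, 4]
Pattern of "boast": [0, 1, 2, 3, 4]
Patterns match
Same pattern = Yes


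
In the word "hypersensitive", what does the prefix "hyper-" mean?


Prefix: hyper-
Example: hypersensitive (hyper- + sensitive)
Meaning = over / excessive


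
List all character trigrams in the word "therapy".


Word: "therapy" (length 7)
Number of trigrams = 7 - 3 + 1 = 5
  Position 0: "the"
  Position 1: "her"
  Position 2: "era"
  Position 3: "rap"
  Position 4: "apy"
Trigrams = "the", "her", "era", "rap", "apy"


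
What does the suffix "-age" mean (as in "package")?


Suffix: -age
As in: package -> pack + -age
Meaning = result / collection


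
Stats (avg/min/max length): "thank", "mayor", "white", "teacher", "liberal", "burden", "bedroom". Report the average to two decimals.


Lengths: "thank"=5, "mayor"=5, "white"=5, "teacher"=7, "liberal"=7, "burden"=6, "bedroom"=7
Sum = 42, Count = 7
Average = 42/7 = 6.00
= avg=6.00, min=5, max=7


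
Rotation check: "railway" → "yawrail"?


Word: "railway", Candidate: "yawrail"
Method: check if candidate is substring of word+word
"railwayrailway" contains "yawrail"? No
Is rotation = No


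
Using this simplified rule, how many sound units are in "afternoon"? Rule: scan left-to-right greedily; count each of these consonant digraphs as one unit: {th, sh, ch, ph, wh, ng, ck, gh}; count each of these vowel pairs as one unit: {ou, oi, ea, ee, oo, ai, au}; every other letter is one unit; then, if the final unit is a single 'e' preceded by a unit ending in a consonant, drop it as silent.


Word: "afternoon" (9 letters)
Left-to-right scan:
  (1) 'a' (letter)
  (2) 'f' (letter)
  (3) 't' (letter)
  (4) 'e' (letter)
  (5) 'r' (letter)
  (6) 'n' (letter)
  (7) 'oo' (vowel-pair)
  (8) 'n' (letter)
Units from scan: 8
Sound units = 8 units


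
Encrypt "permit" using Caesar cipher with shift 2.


Word: "permit"
Shift: 2
Each letter → (letter + shift) mod 26:
  'p' (15) + 2 = 17 → 'r'
  'e' (4) + 2 = 6 → 'g'
  'r' (17) + 2 = 19 → 't'
  'm' (12) + 2 = 14 → 'o'
  'i' (8) + 2 = 10 → 'k'
  't' (19) + 2 = 21 → 'v'
Result = "rgtokv"


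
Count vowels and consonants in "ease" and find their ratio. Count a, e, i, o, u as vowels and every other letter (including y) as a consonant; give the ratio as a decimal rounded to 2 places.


Word: "ease"
Vowels (a,e,i,o,u): 3
Consonants: 1
Ratio = 3/1
= 3.00


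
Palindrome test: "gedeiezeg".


Word: "gedeiezeg"
Reversed: "gezeiedeg"
Forward == Backward? gedeiezeg != gezeiedeg
Palindrome = No


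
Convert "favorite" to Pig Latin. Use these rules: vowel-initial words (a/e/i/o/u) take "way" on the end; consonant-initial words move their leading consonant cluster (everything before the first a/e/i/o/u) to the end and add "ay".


Word: "favorite"
Starts with consonant(s) → move to end, add 'ay'
Consonant cluster: "f"
Pig Latin = "avoritefay"


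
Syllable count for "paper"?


Word: "paper"
Syllable breakdown: pa-per
Counting: 2 parts
= 2 syllables


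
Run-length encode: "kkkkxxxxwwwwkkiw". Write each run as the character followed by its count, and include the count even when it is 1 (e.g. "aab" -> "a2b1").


String: "kkkkxxxxwwwwkkiw"
Scanning for consecutive runs:
  'k' x 4
  'x' x 4
  'w' x 4
  'k' x 2
  'i' x 1
  'w' x 1
RLE = "k4x4w4k2i1w1"


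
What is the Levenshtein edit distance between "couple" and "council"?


Word 1: "couple" (length 6)
Word 2: "council" (length 7)
One optimal edit sequence (insert/delete/substitute each cost 1):
  1. keep 'c'
  2. keep 'o'
  3. keep 'u'
  4. insert 'n'  (+1)
  5. substitute 'p' -> 'c'  (+1)
  6. substitute 'l' -> 'i'  (+1)
  7. substitute 'e' -> 'l'  (+1)
Total edit operations: 4
Edit distance = 4


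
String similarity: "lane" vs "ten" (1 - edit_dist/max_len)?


Word 1: "lane" (length 4)
Word 2: "ten" (length 3)
One optimal edit sequence:
  1. substitute 'l' -> 't'  (+1)
  2. substitute 'a' -> 'e'  (+1)
  3. keep 'n'
  4. delete 'e'  (+1)
Edit distance = 3
Max length = max(4, 3) = 4
Similarity = 1 - 3/4
= 0.2500


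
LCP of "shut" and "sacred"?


Word 1: "shut"
Word 2: "sacred"
Comparing from start:
  Pos 0: 's' == 's'
  Pos 1: 'h' != 'a' (stop)
LCP = "s" (length 1)


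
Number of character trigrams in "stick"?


Word: "stick" (length 5)
Number of 3-grams = length - 3 + 1 = 5 - 3 + 1
= 3


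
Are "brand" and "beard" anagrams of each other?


Word 1: "brand" → sorted: abdnr
Word 2: "beard" → sorted: abder
Same letters? abdnr != abder
Anagram = No


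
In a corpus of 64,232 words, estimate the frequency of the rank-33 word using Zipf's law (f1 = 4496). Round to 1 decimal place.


Zipf's law: f(r) = f(1) / r
f(1) = 4496
f(33) = 4496 / 33
= 136.2 occurrences


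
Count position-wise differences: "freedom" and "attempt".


Comparing character by character (same length = 7):
  Pos 0: 'f' vs 'a' !=
  Pos 1: 'r' vs 't' !=
  Pos 2: 'e' vs 't' !=
  Pos 3: 'e' vs 'e' =
  Pos 4: 'd' vs 'm' !=
  Pos 5: 'o' vs 'p' !=
  Pos 6: 'm' vs 't' !=
Hamming distance = 6


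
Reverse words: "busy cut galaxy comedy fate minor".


Original: "busy cut galaxy comedy fate minor"
Words (1..n): busy | cut | galaxy | comedy | fate | minor
Reversed (n..1): minor | fate | comedy | galaxy | cut | busy
Result = "minor fate comedy galaxy cut busy"


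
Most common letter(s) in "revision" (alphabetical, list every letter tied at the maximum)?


Word: "revision"
Letter counts:
  'e': 1
  'i': 2
  'n': 1
  'o': 1
  'r': 1
  's': 1
  'v': 1
Maximum count = 2
Most frequent = 'i' (2 times each)


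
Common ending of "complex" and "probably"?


Word 1: "complex"
Word 2: "probably"
Comparing from end:
  Pos -1: 'x' != 'y' (stop)
LCS = "" (length 0)


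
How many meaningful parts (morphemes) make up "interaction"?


Word: "interaction"
Morphemes: inter- + act + -ion
Each morpheme carries meaning
= 3 morphemes


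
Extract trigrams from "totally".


Word: "totally" (length 7)
Number of trigrams = 7 - 3 + 1 = 5
  Position 0: "tot"
  Position 1: "ota"
  Position 2: "tal"
  Position 3: "all"
  Position 4: "lly"
Trigrams = "tot", "ota", "tal", "all", "lly"


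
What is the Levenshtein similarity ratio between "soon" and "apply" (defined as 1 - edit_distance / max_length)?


Word 1: "soon" (length 4)
Word 2: "apply" (length 5)
One optimal edit sequence:
  1. insert 'a'  (+1)
  2. substitute 's' -> 'p'  (+1)
  3. substitute 'o' -> 'p'  (+1)
  4. substitute 'o' -> 'l'  (+1)
  5. substitute 'n' -> 'y'  (+1)
Edit distance = 5
Max length = max(4, 5) = 5
Similarity = 1 - 5/5
= 0.0000


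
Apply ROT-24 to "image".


Word: "image"
Shift: 24
Each letter → (letter + shift) mod 26:
  'i' (8) + 24 = 6 → 'g'
  'm' (12) + 24 = 10 → 'k'
  'a' (0) + 24 = 24 → 'y'
  'g' (6) + 24 = 4 → 'e'
  'e' (4) + 24 = 2 → 'c'
Result = "gkyec"


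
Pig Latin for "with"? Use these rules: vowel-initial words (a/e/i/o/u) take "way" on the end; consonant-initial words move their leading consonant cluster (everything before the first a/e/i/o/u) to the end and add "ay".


Word: "with"
Starts with consonant(s) → move to end, add 'ay'
Consonant cluster: "w"
Pig Latin = "ithway"


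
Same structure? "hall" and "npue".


Pattern of "hall": [0, 1, 2, 2]
Pattern of "npue": [0, 1, 2, 3]
Patterns do not match
Same pattern = No


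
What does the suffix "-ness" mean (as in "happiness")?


Suffix: -ness
Example: happiness (happy + -ness, with a spelling change)
Meaning = state of being


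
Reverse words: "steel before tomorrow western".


Original: "steel before tomorrow western"
Words (1..n): steel | before | tomorrow | western
Reversed (n..1): western | tomorrow | before | steel
Result = "western tomorrow before steel"


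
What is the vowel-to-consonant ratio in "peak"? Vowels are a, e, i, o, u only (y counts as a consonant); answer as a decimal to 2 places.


Word: "peak"
Vowels (a,e,i,o,u): 2
Consonants: 2
Ratio = 2/2
= 1.00


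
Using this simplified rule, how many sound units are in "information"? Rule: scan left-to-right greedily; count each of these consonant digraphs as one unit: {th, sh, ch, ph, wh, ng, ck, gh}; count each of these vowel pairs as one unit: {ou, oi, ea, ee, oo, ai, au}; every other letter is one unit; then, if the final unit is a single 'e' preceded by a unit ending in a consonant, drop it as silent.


Word: "information" (11 letters)
Left-to-right scan:
  [1] 'i' (letter)
  [2] 'n' (letter)
  [3] 'f' (letter)
  [4] 'o' (letter)
  [5] 'r' (letter)
  [6] 'm' (letter)
  [7] 'a' (letter)
  [8] 't' (letter)
  [9] 'i' (letter)
  [10] 'o' (letter)
  [11] 'n' (letter)
Units from scan: 11
Sound units = 11 units


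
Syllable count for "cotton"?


Word: "cotton"
Syllable breakdown: cot / ton
Counting: 2 parts
= 2 syllables


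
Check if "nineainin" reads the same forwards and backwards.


Word: "nineainin"
Reversed: "niniaenin"
Forward == Backward? nineainin != niniaenin
Palindrome = No


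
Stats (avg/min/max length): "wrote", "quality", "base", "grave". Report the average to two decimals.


Lengths: "wrote"=5, "quality"=7, "base"=4, "grave"=5
Sum = 21, Count = 4
Average = 21/4 = 5.25
= avg=5.25, min=4, max=7


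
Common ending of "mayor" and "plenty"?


Word 1: "mayor"
Word 2: "plenty"
Comparing from end:
  Pos -1: 'r' != 'y' (stop)
LCS = "" (length 0)


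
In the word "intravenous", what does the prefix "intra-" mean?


Prefix: intra-
Example: intravenous (intra- + venous)
Meaning = within


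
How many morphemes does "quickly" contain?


Word: "quickly"
Morphemes: quick | -ly
Each morpheme carries meaning
= 2 morphemes


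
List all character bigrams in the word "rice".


Word: "rice" (length 4)
Number of bigrams = 4 - 2 + 1 = 3
  Position 0: "ri"
  Position 1: "ic"
  Position 2: "ce"
Bigrams = "ri", "ic", "ce"


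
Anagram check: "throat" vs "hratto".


Word 1: "throat" → sorted: ahortt
Word 2: "hratto" → sorted: ahortt
Same letters? ahortt == ahortt
Anagram = Yes


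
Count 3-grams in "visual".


Word: "visual" (length 6)
Number of 3-grams = length - 3 + 1 = 6 - 3 + 1
= 4


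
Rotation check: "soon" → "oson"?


Word: "soon", Candidate: "oson"
Method: check if candidate is substring of word+word
"soonsoon" contains "oson"? No
Is rotation = No


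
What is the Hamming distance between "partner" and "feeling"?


Comparing character by character (same length = 7):
  Pos 0: 'p' vs 'f' !=
  Pos 1: 'a' vs 'e' !=
  Pos 2: 'r' vs 'e' !=
  Pos 3: 't' vs 'l' !=
  Pos 4: 'n' vs 'i' !=
  Pos 5: 'e' vs 'n' !=
  Pos 6: 'r' vs 'g' !=
Hamming distance = 7


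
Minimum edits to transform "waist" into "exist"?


Word 1: "waist" (length 5)
Word 2: "exist" (length 5)
One optimal edit sequence (insert/delete/substitute each cost 1):
  1. substitute 'w' -> 'e'  (+1)
  2. substitute 'a' -> 'x'  (+1)
  3. keep 'i'
  4. keep 's'
  5. keep 't'
Total edit operations: 2
Edit distance = 2


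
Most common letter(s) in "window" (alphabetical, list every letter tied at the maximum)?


Word: "window"
Letter counts:
  'd': 1
  'i': 1
  'n': 1
  'o': 1
  'w': 2
Maximum count = 2
Most frequent = 'w' (2 times each)


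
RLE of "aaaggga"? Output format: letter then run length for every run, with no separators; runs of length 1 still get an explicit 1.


String: "aaaggga"
Scanning for consecutive runs:
  'a' x 3
  'g' x 3
  'a' x 1
RLE = "a3g3a1"


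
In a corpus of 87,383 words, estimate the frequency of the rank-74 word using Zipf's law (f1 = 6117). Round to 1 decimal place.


Zipf's law: f(r) = f(1) / r
f(1) = 6117
f(74) = 6117 / 74
= 82.7 occurrences


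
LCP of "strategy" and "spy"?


Word 1: "strategy"
Word 2: "spy"
Comparing from start:
  Pos 0: 's' == 's'
  Pos 1: 't' != 'p' (stop)
LCP = "s" (length 1)


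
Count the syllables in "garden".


Word: "garden"
Syllable breakdown: gar-den
Counting: 2 parts
= 2 syllables


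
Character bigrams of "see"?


Word: "see" (length 3)
Number of bigrams = 3 - 2 + 1 = 2
  Position 0: "se"
  Position 1: "ee"
Bigrams = "se", "ee"


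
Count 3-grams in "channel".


Word: "channel" (length 7)
Number of 3-grams = length - 3 + 1 = 7 - 3 + 1
= 5


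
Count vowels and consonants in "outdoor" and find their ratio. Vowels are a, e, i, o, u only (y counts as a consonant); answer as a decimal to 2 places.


Word: "outdoor"
Vowels (a,e,i,o,u): 4
Consonants: 3
Ratio = 4/3
= 1.33


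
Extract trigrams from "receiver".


Word: "receiver" (length 8)
Number of trigrams = 8 - 3 + 1 = 6
  Position 0: "rec"
  Position 1: "ece"
  Position 2: "cei"
  Position 3: "eiv"
  Position 4: "ive"
  Position 5: "ver"
Trigrams = "rec", "ece", "cei", "eiv", "ive", "ver"


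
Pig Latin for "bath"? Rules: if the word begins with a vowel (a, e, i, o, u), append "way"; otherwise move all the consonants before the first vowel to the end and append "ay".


Word: "bath"
Starts with consonant(s) → move to end, add 'ay'
Consonant cluster: "b"
Pig Latin = "athbay"


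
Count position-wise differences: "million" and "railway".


Comparing character by character (same length = 7):
  Pos 0: 'm' vs 'r' !=
  Pos 1: 'i' vs 'a' !=
  Pos 2: 'l' vs 'i' !=
  Pos 3: 'l' vs 'l' =
  Pos 4: 'i' vs 'w' !=
  Pos 5: 'o' vs 'a' !=
  Pos 6: 'n' vs 'y' !=
Hamming distance = 6


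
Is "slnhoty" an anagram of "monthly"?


Word 1: "monthly" → sorted: hlmnoty
Word 2: "slnhoty" → sorted: hlnosty
Same letters? hlmnoty != hlnosty
Anagram = No


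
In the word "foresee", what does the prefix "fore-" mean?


Prefix: fore-
As in: foresee -> fore- + see
Meaning = before


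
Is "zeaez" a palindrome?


Word: "zeaez"
Reversed: "zeaez"
Forward == Backward? zeaez == zeaez
Palindrome = Yes


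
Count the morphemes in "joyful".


Word: "joyful"
Morphemes: joy / -ful
Each morpheme carries meaning
= 2 morphemes


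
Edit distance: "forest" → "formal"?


Word 1: "forest" (length 6)
Word 2: "formal" (length 6)
One optimal edit sequence (insert/delete/substitute each cost 1):
  1. keep 'f'
  2. keep 'o'
  3. keep 'r'
  4. substitute 'e' -> 'm'  (+1)
  5. substitute 's' -> 'a'  (+1)
  6. substitute 't' -> 'l'  (+1)
Total edit operations: 3
Edit distance = 3


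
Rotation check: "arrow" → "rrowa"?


Word: "arrow", Candidate: "rrowa"
Method: check if candidate is substring of word+word
"arrowarrow" contains "rrowa"? Yes
Is rotation = Yes


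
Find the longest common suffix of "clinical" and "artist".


Word 1: "clinical"
Word 2: "artist"
Comparing from end:
  Pos -1: 'l' != 't' (stop)
LCS = "" (length 0)


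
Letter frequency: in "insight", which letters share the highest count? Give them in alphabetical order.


Word: "insight"
Letter counts:
  'g': 1
  'h': 1
  'i': 2
  'n': 1
  's': 1
  't': 1
Maximum count = 2
Most frequent = 'i' (2 times each)


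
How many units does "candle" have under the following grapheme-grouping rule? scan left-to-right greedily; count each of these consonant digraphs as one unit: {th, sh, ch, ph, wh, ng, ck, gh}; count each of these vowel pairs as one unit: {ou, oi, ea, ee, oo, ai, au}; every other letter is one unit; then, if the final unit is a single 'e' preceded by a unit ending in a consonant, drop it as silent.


Word: "candle" (6 letters)
Left-to-right scan:
  (1) 'c' (letter)
  (2) 'a' (letter)
  (3) 'n' (letter)
  (4) 'd' (letter)
  (5) 'l' (letter)
  (6) 'e' (letter)
Units from scan: 6
Final unit is 'e' after a consonant -> drop as silent (-1)
Sound units = 5 units
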